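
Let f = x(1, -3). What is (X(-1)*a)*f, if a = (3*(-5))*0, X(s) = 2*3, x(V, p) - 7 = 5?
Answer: 0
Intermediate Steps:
x(V, p) = 12 (x(V, p) = 7 + 5 = 12)
X(s) = 6
f = 12
a = 0 (a = -15*0 = 0)
(X(-1)*a)*f = (6*0)*12 = 0*12 = 0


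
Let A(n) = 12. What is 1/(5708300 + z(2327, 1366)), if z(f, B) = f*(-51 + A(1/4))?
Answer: 1/5617547 ≈ 1.7801e-7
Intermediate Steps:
z(f, B) = -39*f (z(f, B) = f*(-51 + 12) = f*(-39) = -39*f)
1/(5708300 + z(2327, 1366)) = 1/(5708300 - 39*2327) = 1/(5708300 - 90753) = 1/5617547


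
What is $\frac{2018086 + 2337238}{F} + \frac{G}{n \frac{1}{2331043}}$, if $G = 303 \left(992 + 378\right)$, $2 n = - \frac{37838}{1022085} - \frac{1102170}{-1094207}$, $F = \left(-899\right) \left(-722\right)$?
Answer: $\frac{175605001845214062742785389177}{88040032832196844} \approx 1.9946 \cdot 10^{12}$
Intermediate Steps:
$F = 649078$
$n = \frac{542554409992}{1118372561595}$ ($n = \frac{- \frac{37838}{1022085} - \frac{1102170}{-1094207}}{2} = \frac{\left(-37838\right) \frac{1}{1022085} - - \frac{1102170}{1094207}}{2} = \frac{- \frac{37838}{1022085} + \frac{1102170}{1094207}}{2} = \frac{1}{2} \cdot \frac{1085108819984}{1118372561595} = \frac{542554409992}{1118372561595} \approx 0.48513$)
$G = 415110$ ($G = 303 \cdot 1370 = 415110$)
$\frac{2018086 + 2337238}{F} + \frac{G}{n \frac{1}{2331043}} = \frac{2018086 + 2337238}{649078} + \frac{415110}{\frac{542554409992}{1118372561595} \cdot \frac{1}{2331043}} = 4355324 \cdot \frac{1}{649078} + \frac{415110}{\frac{542554409992}{1118372561595} \cdot \frac{1}{2331043}} = \frac{2177662}{324539} + \frac{415110}{\frac{542554409992}{2606974531098093585}} = \frac{2177662}{324539} + 415110 \cdot \frac{2606974531098093585}{542554409992} = \frac{2177662}{324539} + \frac{541090598802064814034675}{271277204996} = \frac{175605001845214062742785389177}{88040032832196844}$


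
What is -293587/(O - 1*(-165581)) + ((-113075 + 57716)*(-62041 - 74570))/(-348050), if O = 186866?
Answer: -2665534905615353/122669178350 ≈ -21729.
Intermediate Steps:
-293587/(O - 1*(-165581)) + ((-113075 + 57716)*(-62041 - 74570))/(-348050) = -293587/(186866 - 1*(-165581)) + ((-113075 + 57716)*(-62041 - 74570))/(-348050) = -293587/(186866 + 165581) - 55359*(-136611)*(-1/348050) = -293587/352447 + 7562648349*(-1/348050) = -293587*1/352447 - 7562648349/348050 = -293587/352447 - 7562648349/348050 = -2665534905615353/122669178350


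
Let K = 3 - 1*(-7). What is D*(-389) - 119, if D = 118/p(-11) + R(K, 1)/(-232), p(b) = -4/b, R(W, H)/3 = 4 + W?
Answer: -14648373/116 ≈ -1.2628e+5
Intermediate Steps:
K = 10 (K = 3 + 7 = 10)
R(W, H) = 12 + 3*W (R(W, H) = 3*(4 + W) = 12 + 3*W)
D = 37621/116 (D = 118/((-4/(-11))) + (12 + 3*10)/(-232) = 118/((-4*(-1/11))) + (12 + 30)*(-1/232) = 118/(4/11) + 42*(-1/232) = 118*(11/4) - 21/116 = 649/2 - 21/116 = 37621/116 ≈ 324.32)
D*(-389) - 119 = (37621/116)*(-389) - 119 = -14634569/116 - 119 = -14648373/116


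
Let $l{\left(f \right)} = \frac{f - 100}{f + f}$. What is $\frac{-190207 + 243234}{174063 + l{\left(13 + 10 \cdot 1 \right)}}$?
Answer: $\frac{2439242}{8006821} \approx 0.30465$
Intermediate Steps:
$l{\left(f \right)} = \frac{-100 + f}{2 f}$
$\frac{-190207 + 243234}{174063 + l{\left(13 + 10 \cdot 1 \right)}} = \frac{-190207 + 243234}{174063 + \frac{-100 + \left(13 + 10 \cdot 1\right)}{2 \left(13 + 10 \cdot 1\right)}} = \frac{53027}{174063 + \frac{-100 + \left(13 + 10\right)}{2 \left(13 + 10\right)}} = \frac{53027}{174063 + \frac{-100 + 23}{2 \cdot 23}} = \frac{53027}{174063 + \frac{1}{2} \cdot \frac{1}{23} \left(-77\right)} = \frac{53027}{174063 - \frac{77}{46}} = \frac{53027}{\frac{8006821}{46}} = 53027 \cdot \frac{46}{8006821} = \frac{2439242}{8006821}$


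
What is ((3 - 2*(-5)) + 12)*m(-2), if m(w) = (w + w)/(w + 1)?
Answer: 100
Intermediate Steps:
m(w) = 2*w/(1 + w) (m(w) = (2*w)/(1 + w) = 2*w/(1 + w))
((3 - 2*(-5)) + 12)*m(-2) = ((3 - 2*(-5)) + 12)*(2*(-2)/(1 - 2)) = ((3 + 10) + 12)*(2*(-2)/(-1)) = (13 + 12)*(2*(-2)*(-1)) = 25*4 = 100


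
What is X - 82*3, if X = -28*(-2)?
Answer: -190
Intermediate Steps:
X = 56
X - 82*3 = 56 - 82*3 = 56 - 246 = -190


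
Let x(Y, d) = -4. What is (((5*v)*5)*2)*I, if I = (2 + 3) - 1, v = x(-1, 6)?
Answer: -800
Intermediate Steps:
v = -4
I = 4 (I = 5 - 1 = 4)
(((5*v)*5)*2)*I = (((5*(-4))*5)*2)*4 = (-20*5*2)*4 = -100*2*4 = -200*4 = -800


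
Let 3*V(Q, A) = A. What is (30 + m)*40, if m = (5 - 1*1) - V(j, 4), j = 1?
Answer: 3920/3 ≈ 1306.7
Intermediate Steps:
V(Q, A) = A/3
m = 8/3 (m = (5 - 1*1) - 4/3 = (5 - 1) - 1*4/3 = 4 - 4/3 = 8/3 ≈ 2.6667)
(30 + m)*40 = (30 + 8/3)*40 = (98/3)*40 = 3920/3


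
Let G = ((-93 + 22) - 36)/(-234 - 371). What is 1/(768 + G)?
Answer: 605/464747 ≈ 0.0013018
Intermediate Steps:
G = 107/605 (G = (-71 - 36)/(-605) = -107*(-1/605) = 107/605 ≈ 0.17686)
1/(768 + G) = 1/(768 + 107/605) = 1/(464747/605) = 605/464747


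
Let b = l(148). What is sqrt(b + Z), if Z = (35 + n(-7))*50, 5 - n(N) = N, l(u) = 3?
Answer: sqrt(2353) ≈ 48.508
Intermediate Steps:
n(N) = 5 - N
b = 3
Z = 2350 (Z = (35 + (5 - 1*(-7)))*50 = (35 + (5 + 7))*50 = (35 + 12)*50 = 47*50 = 2350)
sqrt(b + Z) = sqrt(3 + 2350) = sqrt(2353)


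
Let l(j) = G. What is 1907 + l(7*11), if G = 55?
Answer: 1962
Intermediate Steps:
l(j) = 55
1907 + l(7*11) = 1907 + 55 = 1962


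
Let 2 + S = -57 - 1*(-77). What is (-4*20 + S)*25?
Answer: -1550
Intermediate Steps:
S = 18 (S = -2 + (-57 - 1*(-77)) = -2 + (-57 + 77) = -2 + 20 = 18)
(-4*20 + S)*25 = (-4*20 + 18)*25 = (-80 + 18)*25 = -62*25 = -1550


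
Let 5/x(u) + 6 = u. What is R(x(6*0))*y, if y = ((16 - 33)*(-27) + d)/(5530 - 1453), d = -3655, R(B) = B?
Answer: 7990/12231 ≈ 0.65326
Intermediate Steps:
x(u) = 5/(-6 + u)
y = -3196/4077 (y = ((16 - 33)*(-27) - 3655)/(5530 - 1453) = (-17*(-27) - 3655)/4077 = (459 - 3655)*(1/4077) = -3196*1/4077 = -3196/4077 ≈ -0.78391)
R(x(6*0))*y = (5/(-6 + 6*0))*(-3196/4077) = (5/(-6 + 0))*(-3196/4077) = (5/(-6))*(-3196/4077) = (5*(-⅙))*(-3196/4077) = -⅚*(-3196/4077) = 7990/12231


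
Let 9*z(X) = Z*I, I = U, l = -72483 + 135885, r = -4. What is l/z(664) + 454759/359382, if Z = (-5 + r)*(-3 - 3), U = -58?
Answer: -942803393/5211039 ≈ -180.92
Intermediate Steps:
l = 63402
I = -58
Z = 54 (Z = (-5 - 4)*(-3 - 3) = -9*(-6) = 54)
z(X) = -348 (z(X) = (54*(-58))/9 = (1/9)*(-3132) = -348)
l/z(664) + 454759/359382 = 63402/(-348) + 454759/359382 = 63402*(-1/348) + 454759*(1/359382) = -10567/58 + 454759/359382 = -942803393/5211039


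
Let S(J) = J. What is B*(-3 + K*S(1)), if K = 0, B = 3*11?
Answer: -99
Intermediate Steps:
B = 33
B*(-3 + K*S(1)) = 33*(-3 + 0*1) = 33*(-3 + 0) = 33*(-3) = -99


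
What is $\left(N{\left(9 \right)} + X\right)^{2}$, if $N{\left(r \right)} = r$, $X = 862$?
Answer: $758641$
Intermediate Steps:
$\left(N{\left(9 \right)} + X\right)^{2} = \left(9 + 862\right)^{2} = 871^{2} = 758641$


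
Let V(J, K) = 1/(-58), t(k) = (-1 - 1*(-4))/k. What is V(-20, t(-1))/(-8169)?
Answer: 1/473802 ≈ 2.1106e-6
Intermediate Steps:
t(k) = 3/k (t(k) = (-1 + 4)/k = 3/k)
V(J, K) = -1/58
V(-20, t(-1))/(-8169) = -1/58/(-8169) = -1/58*(-1/8169) = 1/473802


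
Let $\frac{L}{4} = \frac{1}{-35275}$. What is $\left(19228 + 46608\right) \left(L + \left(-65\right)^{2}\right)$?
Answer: $\frac{9811991439156}{35275} \approx 2.7816 \cdot 10^{8}$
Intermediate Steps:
$L = - \frac{4}{35275}$ ($L = \frac{4}{-35275} = 4 \left(- \frac{1}{35275}\right) = - \frac{4}{35275} \approx -0.00011339$)
$\left(19228 + 46608\right) \left(L + \left(-65\right)^{2}\right) = \left(19228 + 46608\right) \left(- \frac{4}{35275} + \left(-65\right)^{2}\right) = 65836 \left(- \frac{4}{35275} + 4225\right) = 65836 \cdot \frac{149036871}{35275} = \frac{9811991439156}{35275}$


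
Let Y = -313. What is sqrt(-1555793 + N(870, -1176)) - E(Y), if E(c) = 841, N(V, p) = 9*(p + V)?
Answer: -841 + I*sqrt(1558547) ≈ -841.0 + 1248.4*I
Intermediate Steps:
N(V, p) = 9*V + 9*p (N(V, p) = 9*(V + p) = 9*V + 9*p)
sqrt(-1555793 + N(870, -1176)) - E(Y) = sqrt(-1555793 + (9*870 + 9*(-1176))) - 1*841 = sqrt(-1555793 + (7830 - 10584)) - 841 = sqrt(-1555793 - 2754) - 841 = sqrt(-1558547) - 841 = I*sqrt(1558547) - 841 = -841 + I*sqrt(1558547)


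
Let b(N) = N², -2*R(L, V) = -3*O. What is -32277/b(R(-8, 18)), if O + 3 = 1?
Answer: -10759/3 ≈ -3586.3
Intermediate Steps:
O = -2 (O = -3 + 1 = -2)
R(L, V) = -3 (R(L, V) = -(-3)*(-2)/2 = -½*6 = -3)
-32277/b(R(-8, 18)) = -32277/((-3)²) = -32277/9 = -32277*⅑ = -10759/3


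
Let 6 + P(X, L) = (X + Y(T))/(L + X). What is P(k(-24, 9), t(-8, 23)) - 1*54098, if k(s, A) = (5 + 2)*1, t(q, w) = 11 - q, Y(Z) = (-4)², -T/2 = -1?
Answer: -1406681/26 ≈ -54103.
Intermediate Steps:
T = 2 (T = -2*(-1) = 2)
Y(Z) = 16
k(s, A) = 7 (k(s, A) = 7*1 = 7)
P(X, L) = -6 + (16 + X)/(L + X) (P(X, L) = -6 + (X + 16)/(L + X) = -6 + (16 + X)/(L + X))
P(k(-24, 9), t(-8, 23)) - 1*54098 = (16 - 6*(11 - 1*(-8)) - 5*7)/((11 - 1*(-8)) + 7) - 1*54098 = (16 - 6*(11 + 8) - 35)/((11 + 8) + 7) - 54098 = (16 - 6*19 - 35)/(19 + 7) - 54098 = (16 - 114 - 35)/26 - 54098 = (1/26)*(-133) - 54098 = -133/26 - 54098 = -1406681/26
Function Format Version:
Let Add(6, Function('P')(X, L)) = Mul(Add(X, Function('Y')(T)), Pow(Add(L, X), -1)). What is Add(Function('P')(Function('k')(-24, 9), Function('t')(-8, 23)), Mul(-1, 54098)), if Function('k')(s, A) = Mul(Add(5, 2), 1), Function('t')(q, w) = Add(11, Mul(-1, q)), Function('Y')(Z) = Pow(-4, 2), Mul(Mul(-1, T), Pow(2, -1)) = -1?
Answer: Rational(-1406681, 26) ≈ -54103.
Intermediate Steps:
T = 2 (T = Mul(-2, -1) = 2)
Function('Y')(Z) = 16
Function('k')(s, A) = 7 (Function('k')(s, A) = Mul(7, 1) = 7)
Function('P')(X, L) = Add(-6, Mul(Pow(Add(L, X), -1), Add(16, X))) (Function('P')(X, L) = Add(-6, Mul(Add(X, 16), Pow(Add(L, X), -1))) = Add(-6, Mul(Add(16, X), Pow(Add(L, X), -1))) = Add(-6, Mul(Pow(Add(L, X), -1), Add(16, X))))
Add(Function('P')(Function('k')(-24, 9), Function('t')(-8, 23)), Mul(-1, 54098)) = Add(Mul(Pow(Add(Add(11, Mul(-1, -8)), 7), -1), Add(16, Mul(-6, Add(11, Mul(-1, -8))), Mul(-5, 7))), Mul(-1, 54098)) = Add(Mul(Pow(Add(Add(11, 8), 7), -1), Add(16, Mul(-6, Add(11, 8)), -35)), -54098) = Add(Mul(Pow(Add(19, 7), -1), Add(16, Mul(-6, 19), -35)), -54098) = Add(Mul(Pow(26, -1), Add(16, -114, -35)), -54098) = Add(Mul(Rational(1, 26), -133), -54098) = Add(Rational(-133, 26), -54098) = Rational(-1406681, 26)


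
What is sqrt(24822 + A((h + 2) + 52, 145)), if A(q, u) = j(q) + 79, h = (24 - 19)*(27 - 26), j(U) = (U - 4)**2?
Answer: sqrt(27926) ≈ 167.11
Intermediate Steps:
j(U) = (-4 + U)**2
h = 5 (h = 5*1 = 5)
A(q, u) = 79 + (-4 + q)**2 (A(q, u) = (-4 + q)**2 + 79 = 79 + (-4 + q)**2)
sqrt(24822 + A((h + 2) + 52, 145)) = sqrt(24822 + (79 + (-4 + ((5 + 2) + 52))**2)) = sqrt(24822 + (79 + (-4 + (7 + 52))**2)) = sqrt(24822 + (79 + (-4 + 59)**2)) = sqrt(24822 + (79 + 55**2)) = sqrt(24822 + (79 + 3025)) = sqrt(24822 + 3104) = sqrt(27926)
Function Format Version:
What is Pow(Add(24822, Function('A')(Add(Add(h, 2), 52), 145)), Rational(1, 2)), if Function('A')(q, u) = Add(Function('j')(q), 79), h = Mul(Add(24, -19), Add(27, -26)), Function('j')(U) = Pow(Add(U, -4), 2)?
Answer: Pow(27926, Rational(1, 2)) ≈ 167.11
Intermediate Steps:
Function('j')(U) = Pow(Add(-4, U), 2)
h = 5 (h = Mul(5, 1) = 5)
Function('A')(q, u) = Add(79, Pow(Add(-4, q), 2)) (Function('A')(q, u) = Add(Pow(Add(-4, q), 2), 79) = Add(79, Pow(Add(-4, q), 2)))
Pow(Add(24822, Function('A')(Add(Add(h, 2), 52), 145)), Rational(1, 2)) = Pow(Add(24822, Add(79, Pow(Add(-4, Add(Add(5, 2), 52)), 2))), Rational(1, 2)) = Pow(Add(24822, Add(79, Pow(Add(-4, Add(7, 52)), 2))), Rational(1, 2)) = Pow(Add(24822, Add(79, Pow(Add(-4, 59), 2))), Rational(1, 2)) = Pow(Add(24822, Add(79, Pow(55, 2))), Rational(1, 2)) = Pow(Add(24822, Add(79, 3025)), Rational(1, 2)) = Pow(Add(24822, 3104), Rational(1, 2)) = Pow(27926, Rational(1, 2))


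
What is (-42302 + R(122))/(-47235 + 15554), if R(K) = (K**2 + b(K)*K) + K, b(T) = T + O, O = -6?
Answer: 13144/31681 ≈ 0.41489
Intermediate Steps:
b(T) = -6 + T (b(T) = T - 6 = -6 + T)
R(K) = K + K**2 + K*(-6 + K) (R(K) = (K**2 + (-6 + K)*K) + K = (K**2 + K*(-6 + K)) + K = K + K**2 + K*(-6 + K))
(-42302 + R(122))/(-47235 + 15554) = (-42302 + 122*(-5 + 2*122))/(-47235 + 15554) = (-42302 + 122*(-5 + 244))/(-31681) = (-42302 + 122*239)*(-1/31681) = (-42302 + 29158)*(-1/31681) = -13144*(-1/31681) = 13144/31681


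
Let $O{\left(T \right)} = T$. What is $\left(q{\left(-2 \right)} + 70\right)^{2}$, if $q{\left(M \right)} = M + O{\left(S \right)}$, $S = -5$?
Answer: $3969$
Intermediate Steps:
$q{\left(M \right)} = -5 + M$ ($q{\left(M \right)} = M - 5 = -5 + M$)
$\left(q{\left(-2 \right)} + 70\right)^{2} = \left(\left(-5 - 2\right) + 70\right)^{2} = \left(-7 + 70\right)^{2} = 63^{2} = 3969$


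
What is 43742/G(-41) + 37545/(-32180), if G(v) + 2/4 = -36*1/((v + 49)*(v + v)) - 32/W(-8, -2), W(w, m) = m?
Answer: 46150700509/16418236 ≈ 2810.9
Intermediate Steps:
G(v) = 31/2 - 18/(v*(49 + v)) (G(v) = -½ + (-36*1/((v + 49)*(v + v)) - 32/(-2)) = -½ + (-36*1/(2*v*(49 + v)) - 32*(-½)) = -½ + (-36*1/(2*v*(49 + v)) + 16) = -½ + (-18/(v*(49 + v)) + 16) = -½ + (16 - 18/(v*(49 + v))) = 31/2 - 18/(v*(49 + v)))
43742/G(-41) + 37545/(-32180) = 43742/(((½)*(-36 + 31*(-41)² + 1519*(-41))/(-41*(49 - 41)))) + 37545/(-32180) = 43742/(((½)*(-1/41)*(-36 + 31*1681 - 62279)/8)) + 37545*(-1/32180) = 43742/(((½)*(-1/41)*(⅛)*(-36 + 52111 - 62279))) - 7509/6436 = 43742/(((½)*(-1/41)*(⅛)*(-10204))) - 7509/6436 = 43742/(2551/164) - 7509/6436 = 43742*(164/2551) - 7509/6436 = 7173688/2551 - 7509/6436 = 46150700509/16418236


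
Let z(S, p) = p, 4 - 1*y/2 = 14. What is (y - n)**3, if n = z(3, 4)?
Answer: -13824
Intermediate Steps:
y = -20 (y = 8 - 2*14 = 8 - 28 = -20)
n = 4
(y - n)**3 = (-20 - 1*4)**3 = (-20 - 4)**3 = (-24)**3 = -13824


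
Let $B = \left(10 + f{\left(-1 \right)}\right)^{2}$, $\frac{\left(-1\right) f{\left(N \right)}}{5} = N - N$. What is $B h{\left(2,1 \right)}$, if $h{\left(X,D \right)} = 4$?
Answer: $400$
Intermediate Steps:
$f{\left(N \right)} = 0$ ($f{\left(N \right)} = - 5 \left(N - N\right) = \left(-5\right) 0 = 0$)
$B = 100$ ($B = \left(10 + 0\right)^{2} = 10^{2} = 100$)
$B h{\left(2,1 \right)} = 100 \cdot 4 = 400$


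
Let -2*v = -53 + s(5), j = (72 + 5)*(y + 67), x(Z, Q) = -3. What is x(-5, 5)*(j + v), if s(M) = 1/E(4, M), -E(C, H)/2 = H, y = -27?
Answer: -186393/20 ≈ -9319.7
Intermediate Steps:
E(C, H) = -2*H
s(M) = -1/(2*M) (s(M) = 1/(-2*M) = -1/(2*M))
j = 3080 (j = (72 + 5)*(-27 + 67) = 77*40 = 3080)
v = 531/20 (v = -(-53 - ½/5)/2 = -(-53 - ½*⅕)/2 = -(-53 - ⅒)/2 = -½*(-531/10) = 531/20 ≈ 26.550)
x(-5, 5)*(j + v) = -3*(3080 + 531/20) = -3*62131/20 = -186393/20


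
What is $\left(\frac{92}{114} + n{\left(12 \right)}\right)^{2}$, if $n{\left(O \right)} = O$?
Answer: $\frac{532900}{3249} \approx 164.02$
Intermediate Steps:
$\left(\frac{92}{114} + n{\left(12 \right)}\right)^{2} = \left(\frac{92}{114} + 12\right)^{2} = \left(92 \cdot \frac{1}{114} + 12\right)^{2} = \left(\frac{46}{57} + 12\right)^{2} = \left(\frac{730}{57}\right)^{2} = \frac{532900}{3249}$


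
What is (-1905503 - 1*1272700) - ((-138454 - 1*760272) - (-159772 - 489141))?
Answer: -2928390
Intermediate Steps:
(-1905503 - 1*1272700) - ((-138454 - 1*760272) - (-159772 - 489141)) = (-1905503 - 1272700) - ((-138454 - 760272) - 1*(-648913)) = -3178203 - (-898726 + 648913) = -3178203 - 1*(-249813) = -3178203 + 249813 = -2928390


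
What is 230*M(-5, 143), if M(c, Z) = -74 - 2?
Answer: -17480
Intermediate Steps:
M(c, Z) = -76
230*M(-5, 143) = 230*(-76) = -17480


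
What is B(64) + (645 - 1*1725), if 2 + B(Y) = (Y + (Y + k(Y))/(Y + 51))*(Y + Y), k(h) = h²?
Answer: 270026/23 ≈ 11740.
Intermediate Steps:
B(Y) = -2 + 2*Y*(Y + (Y + Y²)/(51 + Y)) (B(Y) = -2 + (Y + (Y + Y²)/(Y + 51))*(Y + Y) = -2 + (Y + (Y + Y²)/(51 + Y))*(2*Y) = -2 + 2*Y*(Y + (Y + Y²)/(51 + Y)))
B(64) + (645 - 1*1725) = 2*(-51 - 1*64 + 2*64³ + 52*64²)/(51 + 64) + (645 - 1*1725) = 2*(-51 - 64 + 2*262144 + 52*4096)/115 + (645 - 1725) = 2*(1/115)*(-51 - 64 + 524288 + 212992) - 1080 = 2*(1/115)*737165 - 1080 = 294866/23 - 1080 = 270026/23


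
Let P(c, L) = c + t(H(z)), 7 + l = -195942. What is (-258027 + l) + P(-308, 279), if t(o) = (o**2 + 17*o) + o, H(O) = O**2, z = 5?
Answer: -453209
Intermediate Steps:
l = -195949 (l = -7 - 195942 = -195949)
t(o) = o**2 + 18*o
P(c, L) = 1075 + c (P(c, L) = c + 5**2*(18 + 5**2) = c + 25*(18 + 25) = c + 25*43 = c + 1075 = 1075 + c)
(-258027 + l) + P(-308, 279) = (-258027 - 195949) + (1075 - 308) = -453976 + 767 = -453209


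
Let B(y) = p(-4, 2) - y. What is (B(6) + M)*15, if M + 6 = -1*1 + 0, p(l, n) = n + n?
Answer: -135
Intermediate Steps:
p(l, n) = 2*n
M = -7 (M = -6 + (-1*1 + 0) = -6 + (-1 + 0) = -6 - 1 = -7)
B(y) = 4 - y (B(y) = 2*2 - y = 4 - y)
(B(6) + M)*15 = ((4 - 1*6) - 7)*15 = ((4 - 6) - 7)*15 = (-2 - 7)*15 = -9*15 = -135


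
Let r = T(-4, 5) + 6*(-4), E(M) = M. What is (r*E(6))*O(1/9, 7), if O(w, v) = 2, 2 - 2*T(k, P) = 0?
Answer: -276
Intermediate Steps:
T(k, P) = 1 (T(k, P) = 1 - ½*0 = 1 + 0 = 1)
r = -23 (r = 1 + 6*(-4) = 1 - 24 = -23)
(r*E(6))*O(1/9, 7) = -23*6*2 = -138*2 = -276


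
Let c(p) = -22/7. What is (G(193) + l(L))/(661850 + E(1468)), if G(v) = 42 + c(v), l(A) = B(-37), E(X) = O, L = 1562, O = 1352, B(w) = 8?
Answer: 164/2321207 ≈ 7.0653e-5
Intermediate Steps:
E(X) = 1352
c(p) = -22/7 (c(p) = -22*1/7 = -22/7)
l(A) = 8
G(v) = 272/7 (G(v) = 42 - 22/7 = 272/7)
(G(193) + l(L))/(661850 + E(1468)) = (272/7 + 8)/(661850 + 1352) = (328/7)/663202 = (328/7)*(1/663202) = 164/2321207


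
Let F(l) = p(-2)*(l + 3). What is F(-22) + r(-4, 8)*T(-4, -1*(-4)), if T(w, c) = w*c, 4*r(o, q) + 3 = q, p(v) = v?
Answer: 18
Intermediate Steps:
r(o, q) = -¾ + q/4
F(l) = -6 - 2*l (F(l) = -2*(l + 3) = -2*(3 + l) = -6 - 2*l)
T(w, c) = c*w
F(-22) + r(-4, 8)*T(-4, -1*(-4)) = (-6 - 2*(-22)) + (-¾ + (¼)*8)*(-1*(-4)*(-4)) = (-6 + 44) + (-¾ + 2)*(4*(-4)) = 38 + (5/4)*(-16) = 38 - 20 = 18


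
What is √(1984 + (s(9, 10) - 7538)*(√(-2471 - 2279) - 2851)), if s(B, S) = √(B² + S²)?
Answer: √(1984 + (2851 - 5*I*√190)*(7538 - √181)) ≈ 4632.2 - 55.98*I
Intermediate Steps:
√(1984 + (s(9, 10) - 7538)*(√(-2471 - 2279) - 2851)) = √(1984 + (√(9² + 10²) - 7538)*(√(-2471 - 2279) - 2851)) = √(1984 + (√(81 + 100) - 7538)*(√(-4750) - 2851)) = √(1984 + (√181 - 7538)*(5*I*√190 - 2851)) = √(1984 + (-7538 + √181)*(-2851 + 5*I*√190))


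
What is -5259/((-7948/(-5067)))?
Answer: -26647353/7948 ≈ -3352.7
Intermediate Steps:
-5259/((-7948/(-5067))) = -5259/((-7948*(-1/5067))) = -5259/7948/5067 = -5259*5067/7948 = -26647353/7948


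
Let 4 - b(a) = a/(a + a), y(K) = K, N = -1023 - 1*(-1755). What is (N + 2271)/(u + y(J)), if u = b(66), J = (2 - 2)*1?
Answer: 858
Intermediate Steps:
N = 732 (N = -1023 + 1755 = 732)
J = 0 (J = 0*1 = 0)
b(a) = 7/2 (b(a) = 4 - a/(a + a) = 4 - a/(2*a) = 4 - 1/(2*a)*a = 4 - 1*½ = 4 - ½ = 7/2)
u = 7/2 ≈ 3.5000
(N + 2271)/(u + y(J)) = (732 + 2271)/(7/2 + 0) = 3003/(7/2) = 3003*(2/7) = 858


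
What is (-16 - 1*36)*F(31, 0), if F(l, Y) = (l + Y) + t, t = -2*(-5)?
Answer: -2132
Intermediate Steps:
t = 10
F(l, Y) = 10 + Y + l (F(l, Y) = (l + Y) + 10 = (Y + l) + 10 = 10 + Y + l)
(-16 - 1*36)*F(31, 0) = (-16 - 1*36)*(10 + 0 + 31) = (-16 - 36)*41 = -52*41 = -2132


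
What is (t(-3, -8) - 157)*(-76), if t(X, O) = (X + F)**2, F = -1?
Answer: 10716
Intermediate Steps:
t(X, O) = (-1 + X)**2 (t(X, O) = (X - 1)**2 = (-1 + X)**2)
(t(-3, -8) - 157)*(-76) = ((-1 - 3)**2 - 157)*(-76) = ((-4)**2 - 157)*(-76) = (16 - 157)*(-76) = -141*(-76) = 10716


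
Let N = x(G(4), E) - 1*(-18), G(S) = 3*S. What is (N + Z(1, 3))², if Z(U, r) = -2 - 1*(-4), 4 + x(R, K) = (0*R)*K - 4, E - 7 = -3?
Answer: 144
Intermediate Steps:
E = 4 (E = 7 - 3 = 4)
x(R, K) = -8 (x(R, K) = -4 + ((0*R)*K - 4) = -4 + (0*K - 4) = -4 + (0 - 4) = -4 - 4 = -8)
Z(U, r) = 2 (Z(U, r) = -2 + 4 = 2)
N = 10 (N = -8 - 1*(-18) = -8 + 18 = 10)
(N + Z(1, 3))² = (10 + 2)² = 12² = 144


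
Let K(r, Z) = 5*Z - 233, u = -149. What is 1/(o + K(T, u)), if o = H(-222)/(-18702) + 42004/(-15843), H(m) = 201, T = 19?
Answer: -10973918/10761704517 ≈ -0.0010197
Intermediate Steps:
o = -29212713/10973918 (o = 201/(-18702) + 42004/(-15843) = 201*(-1/18702) + 42004*(-1/15843) = -67/6234 - 42004/15843 = -29212713/10973918 ≈ -2.6620)
K(r, Z) = -233 + 5*Z
1/(o + K(T, u)) = 1/(-29212713/10973918 + (-233 + 5*(-149))) = 1/(-29212713/10973918 + (-233 - 745)) = 1/(-29212713/10973918 - 978) = 1/(-10761704517/10973918) = -10973918/10761704517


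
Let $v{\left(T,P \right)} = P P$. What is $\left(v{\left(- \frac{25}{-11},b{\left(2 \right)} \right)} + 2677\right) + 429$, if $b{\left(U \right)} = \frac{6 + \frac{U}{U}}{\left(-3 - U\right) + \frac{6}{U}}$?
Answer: $\frac{12473}{4} \approx 3118.3$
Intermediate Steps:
$b{\left(U \right)} = \frac{7}{-3 - U + \frac{6}{U}}$ ($b{\left(U \right)} = \frac{6 + 1}{-3 - U + \frac{6}{U}} = \frac{7}{-3 - U + \frac{6}{U}}$)
$v{\left(T,P \right)} = P^{2}$
$\left(v{\left(- \frac{25}{-11},b{\left(2 \right)} \right)} + 2677\right) + 429 = \left(\left(\left(-7\right) 2 \frac{1}{-6 + 2^{2} + 3 \cdot 2}\right)^{2} + 2677\right) + 429 = \left(\left(\left(-7\right) 2 \frac{1}{-6 + 4 + 6}\right)^{2} + 2677\right) + 429 = \left(\left(\left(-7\right) 2 \cdot \frac{1}{4}\right)^{2} + 2677\right) + 429 = \left(\left(- \frac{7}{2}\right)^{2} + 2677\right) + 429 = \left(\frac{49}{4} + 2677\right) + 429 = \frac{10757}{4} + 429 = \frac{12473}{4}$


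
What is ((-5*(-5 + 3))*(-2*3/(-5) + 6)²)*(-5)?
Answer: -2592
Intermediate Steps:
((-5*(-5 + 3))*(-2*3/(-5) + 6)²)*(-5) = ((-5*(-2))*(-6*(-⅕) + 6)²)*(-5) = (10*(6/5 + 6)²)*(-5) = (10*(36/5)²)*(-5) = (10*(1296/25))*(-5) = (2592/5)*(-5) = -2592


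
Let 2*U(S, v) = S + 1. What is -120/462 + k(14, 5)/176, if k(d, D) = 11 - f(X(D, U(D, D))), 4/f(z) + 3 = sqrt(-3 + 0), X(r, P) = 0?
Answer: -59/308 + I*sqrt(3)/528 ≈ -0.19156 + 0.0032804*I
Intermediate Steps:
U(S, v) = 1/2 + S/2 (U(S, v) = (S + 1)/2 = (1 + S)/2 = 1/2 + S/2)
f(z) = 4/(-3 + I*sqrt(3)) (f(z) = 4/(-3 + sqrt(-3 + 0)) = 4/(-3 + sqrt(-3)) = 4/(-3 + I*sqrt(3)))
k(d, D) = 12 + I*sqrt(3)/3 (k(d, D) = 11 - (-1 - I*sqrt(3)/3) = 11 + (1 + I*sqrt(3)/3) = 12 + I*sqrt(3)/3)
-120/462 + k(14, 5)/176 = -120/462 + (12 + I*sqrt(3)/3)/176 = -120*1/462 + (12 + I*sqrt(3)/3)*(1/176) = -20/77 + (3/44 + I*sqrt(3)/528) = -59/308 + I*sqrt(3)/528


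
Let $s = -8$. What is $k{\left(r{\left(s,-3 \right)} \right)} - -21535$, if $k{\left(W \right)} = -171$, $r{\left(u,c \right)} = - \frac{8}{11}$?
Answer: $21364$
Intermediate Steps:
$r{\left(u,c \right)} = - \frac{8}{11}$ ($r{\left(u,c \right)} = \left(-8\right) \frac{1}{11} = - \frac{8}{11}$)
$k{\left(r{\left(s,-3 \right)} \right)} - -21535 = -171 - -21535 = -171 + 21535 = 21364$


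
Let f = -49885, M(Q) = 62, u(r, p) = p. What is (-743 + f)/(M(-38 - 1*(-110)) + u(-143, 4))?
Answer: -8438/11 ≈ -767.09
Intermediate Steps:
(-743 + f)/(M(-38 - 1*(-110)) + u(-143, 4)) = (-743 - 49885)/(62 + 4) = -50628/66 = -50628*1/66 = -8438/11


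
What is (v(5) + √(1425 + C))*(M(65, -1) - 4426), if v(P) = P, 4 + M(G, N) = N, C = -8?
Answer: -22155 - 4431*√1417 ≈ -1.8895e+5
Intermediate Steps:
M(G, N) = -4 + N
(v(5) + √(1425 + C))*(M(65, -1) - 4426) = (5 + √(1425 - 8))*((-4 - 1) - 4426) = (5 + √1417)*(-5 - 4426) = (5 + √1417)*(-4431) = -22155 - 4431*√1417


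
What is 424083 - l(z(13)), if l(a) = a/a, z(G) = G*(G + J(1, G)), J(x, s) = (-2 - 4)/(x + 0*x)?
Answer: 424082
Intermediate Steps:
J(x, s) = -6/x (J(x, s) = -6/(x + 0) = -6/x)
z(G) = G*(-6 + G) (z(G) = G*(G - 6/1) = G*(G - 6*1) = G*(G - 6) = G*(-6 + G))
l(a) = 1
424083 - l(z(13)) = 424083 - 1*1 = 424083 - 1 = 424082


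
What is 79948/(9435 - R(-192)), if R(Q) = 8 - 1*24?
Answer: 79948/9451 ≈ 8.4592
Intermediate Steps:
R(Q) = -16 (R(Q) = 8 - 24 = -16)
79948/(9435 - R(-192)) = 79948/(9435 - 1*(-16)) = 79948/(9435 + 16) = 79948/9451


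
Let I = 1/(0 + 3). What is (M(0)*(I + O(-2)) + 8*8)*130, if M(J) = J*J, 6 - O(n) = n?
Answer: 8320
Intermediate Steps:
O(n) = 6 - n
M(J) = J²
I = ⅓ (I = 1/3 = ⅓ ≈ 0.33333)
(M(0)*(I + O(-2)) + 8*8)*130 = (0²*(⅓ + (6 - 1*(-2))) + 8*8)*130 = (0*(⅓ + (6 + 2)) + 64)*130 = (0*(⅓ + 8) + 64)*130 = (0*(25/3) + 64)*130 = (0 + 64)*130 = 64*130 = 8320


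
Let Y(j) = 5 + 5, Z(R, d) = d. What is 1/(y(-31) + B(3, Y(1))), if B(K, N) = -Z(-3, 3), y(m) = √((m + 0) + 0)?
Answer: -3/40 - I*√31/40 ≈ -0.075 - 0.13919*I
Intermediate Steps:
Y(j) = 10
y(m) = √m (y(m) = √(m + 0) = √m)
B(K, N) = -3 (B(K, N) = -1*3 = -3)
1/(y(-31) + B(3, Y(1))) = 1/(√(-31) - 3) = 1/(I*√31 - 3) = 1/(-3 + I*√31)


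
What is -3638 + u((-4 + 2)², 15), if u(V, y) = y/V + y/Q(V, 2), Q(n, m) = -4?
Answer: -3638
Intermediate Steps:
u(V, y) = -y/4 + y/V (u(V, y) = y/V + y/(-4) = y/V + y*(-¼) = y/V - y/4 = -y/4 + y/V)
-3638 + u((-4 + 2)², 15) = -3638 + (-¼*15 + 15/((-4 + 2)²)) = -3638 + (-15/4 + 15/((-2)²)) = -3638 + (-15/4 + 15/4) = -3638 + 0 = -3638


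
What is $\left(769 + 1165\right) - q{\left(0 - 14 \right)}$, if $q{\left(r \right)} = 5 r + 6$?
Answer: $1998$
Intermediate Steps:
$q{\left(r \right)} = 6 + 5 r$
$\left(769 + 1165\right) - q{\left(0 - 14 \right)} = \left(769 + 1165\right) - \left(6 + 5 \left(0 - 14\right)\right) = 1934 - \left(6 + 5 \left(-14\right)\right) = 1934 - \left(6 - 70\right) = 1934 - -64 = 1934 + 64 = 1998$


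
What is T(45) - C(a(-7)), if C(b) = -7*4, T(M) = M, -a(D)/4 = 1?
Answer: 73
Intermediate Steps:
a(D) = -4 (a(D) = -4*1 = -4)
C(b) = -28
T(45) - C(a(-7)) = 45 - 1*(-28) = 45 + 28 = 73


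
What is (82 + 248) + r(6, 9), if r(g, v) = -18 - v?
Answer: 303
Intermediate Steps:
(82 + 248) + r(6, 9) = (82 + 248) + (-18 - 1*9) = 330 + (-18 - 9) = 330 - 27 = 303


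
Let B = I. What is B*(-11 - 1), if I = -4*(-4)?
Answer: -192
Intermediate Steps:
I = 16
B = 16
B*(-11 - 1) = 16*(-11 - 1) = 16*(-12) = -192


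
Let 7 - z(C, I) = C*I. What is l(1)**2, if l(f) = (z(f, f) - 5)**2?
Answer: 1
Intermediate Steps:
z(C, I) = 7 - C*I
l(f) = (2 - f**2)**2 (l(f) = ((7 - f*f) - 5)**2 = ((7 - f**2) - 5)**2 = (2 - f**2)**2)
l(1)**2 = ((-2 + 1**2)**2)**2 = ((-2 + 1)**2)**2 = ((-1)**2)**2 = 1**2 = 1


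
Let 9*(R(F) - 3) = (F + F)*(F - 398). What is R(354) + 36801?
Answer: 100028/3 ≈ 33343.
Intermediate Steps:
R(F) = 3 + 2*F*(-398 + F)/9 (R(F) = 3 + ((F + F)*(F - 398))/9 = 3 + ((2*F)*(-398 + F))/9 = 3 + (2*F*(-398 + F))/9 = 3 + 2*F*(-398 + F)/9)
R(354) + 36801 = (3 - 796/9*354 + (2/9)*354²) + 36801 = (3 - 93928/3 + (2/9)*125316) + 36801 = (3 - 93928/3 + 27848) + 36801 = -10375/3 + 36801 = 100028/3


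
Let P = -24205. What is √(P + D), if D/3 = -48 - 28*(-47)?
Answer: I*√20401 ≈ 142.83*I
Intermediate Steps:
D = 3804 (D = 3*(-48 - 28*(-47)) = 3*(-48 + 1316) = 3*1268 = 3804)
√(P + D) = √(-24205 + 3804) = √(-20401) = I*√20401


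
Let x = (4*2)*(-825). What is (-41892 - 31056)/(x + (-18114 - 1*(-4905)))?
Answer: 24316/6603 ≈ 3.6826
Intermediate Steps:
x = -6600 (x = 8*(-825) = -6600)
(-41892 - 31056)/(x + (-18114 - 1*(-4905))) = (-41892 - 31056)/(-6600 + (-18114 - 1*(-4905))) = -72948/(-6600 + (-18114 + 4905)) = -72948/(-6600 - 13209) = -72948/(-19809) = -72948*(-1/19809) = 24316/6603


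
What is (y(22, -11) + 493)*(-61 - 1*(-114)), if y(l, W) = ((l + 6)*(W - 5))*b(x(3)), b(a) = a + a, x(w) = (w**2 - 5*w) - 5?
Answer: 548497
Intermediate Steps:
x(w) = -5 + w**2 - 5*w
b(a) = 2*a
y(l, W) = -22*(-5 + W)*(6 + l) (y(l, W) = ((l + 6)*(W - 5))*(2*(-5 + 3**2 - 5*3)) = ((6 + l)*(-5 + W))*(2*(-5 + 9 - 15)) = ((-5 + W)*(6 + l))*(2*(-11)) = ((-5 + W)*(6 + l))*(-22) = -22*(-5 + W)*(6 + l))
(y(22, -11) + 493)*(-61 - 1*(-114)) = ((660 - 132*(-11) + 110*22 - 22*(-11)*22) + 493)*(-61 - 1*(-114)) = ((660 + 1452 + 2420 + 5324) + 493)*(-61 + 114) = (9856 + 493)*53 = 10349*53 = 548497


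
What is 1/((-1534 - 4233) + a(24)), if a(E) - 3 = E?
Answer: -1/5740 ≈ -0.00017422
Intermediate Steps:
a(E) = 3 + E
1/((-1534 - 4233) + a(24)) = 1/((-1534 - 4233) + (3 + 24)) = 1/(-5767 + 27) = 1/(-5740) = -1/5740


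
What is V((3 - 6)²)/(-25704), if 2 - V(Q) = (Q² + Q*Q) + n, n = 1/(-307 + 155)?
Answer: 24319/3907008 ≈ 0.0062245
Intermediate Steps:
n = -1/152 (n = 1/(-152) = -1/152 ≈ -0.0065789)
V(Q) = 305/152 - 2*Q² (V(Q) = 2 - ((Q² + Q*Q) - 1/152) = 2 - ((Q² + Q²) - 1/152) = 2 - (2*Q² - 1/152) = 2 - (-1/152 + 2*Q²) = 2 + (1/152 - 2*Q²) = 305/152 - 2*Q²)
V((3 - 6)²)/(-25704) = (305/152 - 2*(3 - 6)⁴)/(-25704) = (305/152 - 2*((-3)²)²)*(-1/25704) = (305/152 - 2*9²)*(-1/25704) = (305/152 - 2*81)*(-1/25704) = (305/152 - 162)*(-1/25704) = -24319/152*(-1/25704) = 24319/3907008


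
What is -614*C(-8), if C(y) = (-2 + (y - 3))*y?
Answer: -63856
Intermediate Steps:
C(y) = y*(-5 + y) (C(y) = (-2 + (-3 + y))*y = (-5 + y)*y = y*(-5 + y))
-614*C(-8) = -(-4912)*(-5 - 8) = -(-4912)*(-13) = -614*104 = -63856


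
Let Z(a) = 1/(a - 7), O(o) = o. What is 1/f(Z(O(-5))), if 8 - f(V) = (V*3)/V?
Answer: ⅕ ≈ 0.20000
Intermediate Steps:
Z(a) = 1/(-7 + a)
f(V) = 5 (f(V) = 8 - V*3/V = 8 - 3*V/V = 8 - 1*3 = 8 - 3 = 5)
1/f(Z(O(-5))) = 1/5 = ⅕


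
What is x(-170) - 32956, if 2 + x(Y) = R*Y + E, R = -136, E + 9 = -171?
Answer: -10018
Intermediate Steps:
E = -180 (E = -9 - 171 = -180)
x(Y) = -182 - 136*Y (x(Y) = -2 + (-136*Y - 180) = -2 + (-180 - 136*Y) = -182 - 136*Y)
x(-170) - 32956 = (-182 - 136*(-170)) - 32956 = (-182 + 23120) - 32956 = 22938 - 32956 = -10018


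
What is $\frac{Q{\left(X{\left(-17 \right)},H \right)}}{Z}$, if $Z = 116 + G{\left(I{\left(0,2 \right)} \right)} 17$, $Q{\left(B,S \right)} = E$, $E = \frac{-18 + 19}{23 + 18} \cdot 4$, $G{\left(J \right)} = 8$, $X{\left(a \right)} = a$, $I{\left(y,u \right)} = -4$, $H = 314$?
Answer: $\frac{1}{2583} \approx 0.00038715$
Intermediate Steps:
$E = \frac{4}{41}$ ($E = 1 \cdot \frac{1}{41} \cdot 4 = \frac{1}{41} \cdot 4 = \frac{4}{41} \approx 0.097561$)
$Q{\left(B,S \right)} = \frac{4}{41}$
$Z = 252$ ($Z = 116 + 8 \cdot 17 = 116 + 136 = 252$)
$\frac{Q{\left(X{\left(-17 \right)},H \right)}}{Z} = \frac{4}{41 \cdot 252} = \frac{4}{41} \cdot \frac{1}{252} = \frac{1}{2583}$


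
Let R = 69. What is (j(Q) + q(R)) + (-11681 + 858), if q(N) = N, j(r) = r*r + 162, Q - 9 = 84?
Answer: -1943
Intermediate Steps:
Q = 93 (Q = 9 + 84 = 93)
j(r) = 162 + r² (j(r) = r² + 162 = 162 + r²)
(j(Q) + q(R)) + (-11681 + 858) = ((162 + 93²) + 69) + (-11681 + 858) = ((162 + 8649) + 69) - 10823 = (8811 + 69) - 10823 = 8880 - 10823 = -1943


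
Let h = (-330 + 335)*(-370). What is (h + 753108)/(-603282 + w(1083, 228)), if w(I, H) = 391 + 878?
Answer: -751258/602013 ≈ -1.2479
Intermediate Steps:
h = -1850 (h = 5*(-370) = -1850)
w(I, H) = 1269
(h + 753108)/(-603282 + w(1083, 228)) = (-1850 + 753108)/(-603282 + 1269) = 751258/(-602013) = 751258*(-1/602013) = -751258/602013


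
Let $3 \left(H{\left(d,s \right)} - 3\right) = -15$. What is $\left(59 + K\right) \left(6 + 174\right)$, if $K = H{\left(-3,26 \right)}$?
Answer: $10260$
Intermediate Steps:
$H{\left(d,s \right)} = -2$ ($H{\left(d,s \right)} = 3 + \frac{1}{3} \left(-15\right) = 3 - 5 = -2$)
$K = -2$
$\left(59 + K\right) \left(6 + 174\right) = \left(59 - 2\right) \left(6 + 174\right) = 57 \cdot 180 = 10260$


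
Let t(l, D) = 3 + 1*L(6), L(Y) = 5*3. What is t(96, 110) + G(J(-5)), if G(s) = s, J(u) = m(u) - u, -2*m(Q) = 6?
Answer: 20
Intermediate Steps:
m(Q) = -3 (m(Q) = -½*6 = -3)
L(Y) = 15
J(u) = -3 - u
t(l, D) = 18 (t(l, D) = 3 + 1*15 = 3 + 15 = 18)
t(96, 110) + G(J(-5)) = 18 + (-3 - 1*(-5)) = 18 + (-3 + 5) = 18 + 2 = 20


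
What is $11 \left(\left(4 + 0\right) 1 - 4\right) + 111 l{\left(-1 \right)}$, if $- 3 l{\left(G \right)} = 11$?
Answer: $-407$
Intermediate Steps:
$l{\left(G \right)} = - \frac{11}{3}$ ($l{\left(G \right)} = \left(- \frac{1}{3}\right) 11 = - \frac{11}{3}$)
$11 \left(\left(4 + 0\right) 1 - 4\right) + 111 l{\left(-1 \right)} = 11 \left(\left(4 + 0\right) 1 - 4\right) + 111 \left(- \frac{11}{3}\right) = 11 \left(4 \cdot 1 - 4\right) - 407 = 11 \left(4 - 4\right) - 407 = 11 \cdot 0 - 407 = 0 - 407 = -407$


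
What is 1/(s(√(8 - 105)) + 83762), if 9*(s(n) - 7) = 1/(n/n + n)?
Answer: 664958331/55702895183461 + 9*I*√97/55702895183461 ≈ 1.1938e-5 + 1.5913e-12*I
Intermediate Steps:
s(n) = 7 + 1/(9*(1 + n)) (s(n) = 7 + 1/(9*(n/n + n)) = 7 + 1/(9*(1 + n)))
1/(s(√(8 - 105)) + 83762) = 1/((64 + 63*√(8 - 105))/(9*(1 + √(8 - 105))) + 83762) = 1/((64 + 63*√(-97))/(9*(1 + √(-97))) + 83762) = 1/((64 + 63*(I*√97))/(9*(1 + I*√97)) + 83762) = 1/((64 + 63*I*√97)/(9*(1 + I*√97)) + 83762) = 1/(83762 + (64 + 63*I*√97)/(9*(1 + I*√97)))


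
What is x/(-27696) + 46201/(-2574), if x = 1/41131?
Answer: -8771754016325/488701431504 ≈ -17.949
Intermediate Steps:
x = 1/41131 ≈ 2.4313e-5
x/(-27696) + 46201/(-2574) = (1/41131)/(-27696) + 46201/(-2574) = (1/41131)*(-1/27696) + 46201*(-1/2574) = -1/1139164176 - 46201/2574 = -8771754016325/488701431504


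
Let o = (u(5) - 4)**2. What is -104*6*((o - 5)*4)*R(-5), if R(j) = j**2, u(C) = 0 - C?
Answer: -4742400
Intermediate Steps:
u(C) = -C
o = 81 (o = (-1*5 - 4)**2 = (-5 - 4)**2 = (-9)**2 = 81)
-104*6*((o - 5)*4)*R(-5) = -104*6*((81 - 5)*4)*(-5)**2 = -104*6*(76*4)*25 = -104*6*304*25 = -189696*25 = -104*45600 = -4742400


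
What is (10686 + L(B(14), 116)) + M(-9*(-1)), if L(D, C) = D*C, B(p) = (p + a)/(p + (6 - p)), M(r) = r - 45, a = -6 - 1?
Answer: 32356/3 ≈ 10785.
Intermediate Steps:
a = -7
M(r) = -45 + r
B(p) = -7/6 + p/6 (B(p) = (p - 7)/(p + (6 - p)) = (-7 + p)/6 = (-7 + p)*(⅙) = -7/6 + p/6)
L(D, C) = C*D
(10686 + L(B(14), 116)) + M(-9*(-1)) = (10686 + 116*(-7/6 + (⅙)*14)) + (-45 - 9*(-1)) = (10686 + 116*(-7/6 + 7/3)) + (-45 + 9) = (10686 + 116*(7/6)) - 36 = (10686 + 406/3) - 36 = 32464/3 - 36 = 32356/3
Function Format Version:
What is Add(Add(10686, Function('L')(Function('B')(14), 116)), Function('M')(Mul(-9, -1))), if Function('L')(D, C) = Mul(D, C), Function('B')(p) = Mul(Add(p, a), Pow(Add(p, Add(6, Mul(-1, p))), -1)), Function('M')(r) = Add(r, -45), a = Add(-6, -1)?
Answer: Rational(32356, 3) ≈ 10785.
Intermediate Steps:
a = -7
Function('M')(r) = Add(-45, r)
Function('B')(p) = Add(Rational(-7, 6), Mul(Rational(1, 6), p)) (Function('B')(p) = Mul(Add(p, -7), Pow(Add(p, Add(6, Mul(-1, p))), -1)) = Mul(Add(-7, p), Pow(6, -1)) = Mul(Add(-7, p), Rational(1, 6)) = Add(Rational(-7, 6), Mul(Rational(1, 6), p)))
Function('L')(D, C) = Mul(C, D)
Add(Add(10686, Function('L')(Function('B')(14), 116)), Function('M')(Mul(-9, -1))) = Add(Add(10686, Mul(116, Add(Rational(-7, 6), Mul(Rational(1, 6), 14)))), Add(-45, Mul(-9, -1))) = Add(Add(10686, Mul(116, Add(Rational(-7, 6), Rational(7, 3)))), Add(-45, 9)) = Add(Add(10686, Mul(116, Rational(7, 6))), -36) = Add(Add(10686, Rational(406, 3)), -36) = Add(Rational(32464, 3), -36) = Rational(32356, 3)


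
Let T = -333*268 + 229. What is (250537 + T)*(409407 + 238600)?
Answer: 104667386654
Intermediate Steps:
T = -89015 (T = -89244 + 229 = -89015)
(250537 + T)*(409407 + 238600) = (250537 - 89015)*(409407 + 238600) = 161522*648007 = 104667386654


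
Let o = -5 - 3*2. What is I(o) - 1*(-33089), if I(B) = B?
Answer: 33078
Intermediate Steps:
o = -11 (o = -5 - 6 = -11)
I(o) - 1*(-33089) = -11 - 1*(-33089) = -11 + 33089 = 33078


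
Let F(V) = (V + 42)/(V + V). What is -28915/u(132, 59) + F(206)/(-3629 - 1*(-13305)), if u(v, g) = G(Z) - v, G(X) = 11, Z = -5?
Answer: 14408753061/60295994 ≈ 238.97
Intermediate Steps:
F(V) = (42 + V)/(2*V) (F(V) = (42 + V)/((2*V)) = (42 + V)*(1/(2*V)) = (42 + V)/(2*V))
u(v, g) = 11 - v
-28915/u(132, 59) + F(206)/(-3629 - 1*(-13305)) = -28915/(11 - 1*132) + ((1/2)*(42 + 206)/206)/(-3629 - 1*(-13305)) = -28915/(11 - 132) + ((1/2)*(1/206)*248)/(-3629 + 13305) = -28915/(-121) + (62/103)/9676 = -28915*(-1/121) + (62/103)*(1/9676) = 28915/121 + 31/498314 = 14408753061/60295994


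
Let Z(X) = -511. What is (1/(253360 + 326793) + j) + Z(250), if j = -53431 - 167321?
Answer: -128366393238/580153 ≈ -2.2126e+5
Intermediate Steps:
j = -220752
(1/(253360 + 326793) + j) + Z(250) = (1/(253360 + 326793) - 220752) - 511 = (1/580153 - 220752) - 511 = -128069935055/580153 - 511 = -128366393238/580153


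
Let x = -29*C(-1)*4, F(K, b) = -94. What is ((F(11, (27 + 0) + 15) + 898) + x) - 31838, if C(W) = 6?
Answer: -31730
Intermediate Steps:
x = -696 (x = -29*6*4 = -174*4 = -696)
((F(11, (27 + 0) + 15) + 898) + x) - 31838 = ((-94 + 898) - 696) - 31838 = (804 - 696) - 31838 = 108 - 31838 = -31730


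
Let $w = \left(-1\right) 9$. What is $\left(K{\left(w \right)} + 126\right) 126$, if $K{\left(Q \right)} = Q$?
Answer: $14742$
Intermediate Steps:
$w = -9$
$\left(K{\left(w \right)} + 126\right) 126 = \left(-9 + 126\right) 126 = 117 \cdot 126 = 14742$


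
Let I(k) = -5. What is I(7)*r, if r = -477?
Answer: 2385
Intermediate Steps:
I(7)*r = -5*(-477) = 2385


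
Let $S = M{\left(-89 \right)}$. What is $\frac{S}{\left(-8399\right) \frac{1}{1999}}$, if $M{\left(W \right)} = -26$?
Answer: $\frac{51974}{8399} \approx 6.1881$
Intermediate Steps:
$S = -26$
$\frac{S}{\left(-8399\right) \frac{1}{1999}} = - \frac{26}{\left(-8399\right) \frac{1}{1999}} = - \frac{26}{- \frac{8399}{1999}} = \left(-26\right) \left(- \frac{1999}{8399}\right) = \frac{51974}{8399}$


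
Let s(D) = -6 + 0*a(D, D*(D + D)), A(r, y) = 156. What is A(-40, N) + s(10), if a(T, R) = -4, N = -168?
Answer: 150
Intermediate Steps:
s(D) = -6 (s(D) = -6 + 0*(-4) = -6 + 0 = -6)
A(-40, N) + s(10) = 156 - 6 = 150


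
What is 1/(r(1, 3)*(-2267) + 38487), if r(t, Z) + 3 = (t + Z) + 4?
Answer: 1/27152 ≈ 3.6830e-5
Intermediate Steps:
r(t, Z) = 1 + Z + t (r(t, Z) = -3 + ((t + Z) + 4) = -3 + ((Z + t) + 4) = -3 + (4 + Z + t) = 1 + Z + t)
1/(r(1, 3)*(-2267) + 38487) = 1/((1 + 3 + 1)*(-2267) + 38487) = 1/(5*(-2267) + 38487) = 1/(-11335 + 38487) = 1/27152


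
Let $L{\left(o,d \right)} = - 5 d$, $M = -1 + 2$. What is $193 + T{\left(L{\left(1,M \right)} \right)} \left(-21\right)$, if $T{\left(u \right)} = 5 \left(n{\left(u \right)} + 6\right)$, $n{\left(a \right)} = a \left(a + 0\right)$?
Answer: $-3062$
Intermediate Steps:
$M = 1$
$n{\left(a \right)} = a^{2}$ ($n{\left(a \right)} = a a = a^{2}$)
$T{\left(u \right)} = 30 + 5 u^{2}$ ($T{\left(u \right)} = 5 \left(u^{2} + 6\right) = 5 \left(6 + u^{2}\right) = 30 + 5 u^{2}$)
$193 + T{\left(L{\left(1,M \right)} \right)} \left(-21\right) = 193 + \left(30 + 5 \left(\left(-5\right) 1\right)^{2}\right) \left(-21\right) = 193 + \left(30 + 5 \left(-5\right)^{2}\right) \left(-21\right) = 193 + \left(30 + 5 \cdot 25\right) \left(-21\right) = 193 + \left(30 + 125\right) \left(-21\right) = 193 + 155 \left(-21\right) = 193 - 3255 = -3062$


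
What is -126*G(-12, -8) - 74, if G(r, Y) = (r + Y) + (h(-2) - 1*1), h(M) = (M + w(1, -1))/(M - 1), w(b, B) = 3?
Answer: 2614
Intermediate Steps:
h(M) = (3 + M)/(-1 + M) (h(M) = (M + 3)/(M - 1) = (3 + M)/(-1 + M))
G(r, Y) = -4/3 + Y + r (G(r, Y) = (r + Y) + ((3 - 2)/(-1 - 2) - 1*1) = (Y + r) + (1/(-3) - 1) = (Y + r) + (-⅓*1 - 1) = (Y + r) + (-⅓ - 1) = (Y + r) - 4/3 = -4/3 + Y + r)
-126*G(-12, -8) - 74 = -126*(-4/3 - 8 - 12) - 74 = -126*(-64/3) - 74 = 2688 - 74 = 2614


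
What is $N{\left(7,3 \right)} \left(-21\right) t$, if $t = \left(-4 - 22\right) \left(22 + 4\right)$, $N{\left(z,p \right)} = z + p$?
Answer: $141960$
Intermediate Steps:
$N{\left(z,p \right)} = p + z$
$t = -676$ ($t = \left(-26\right) 26 = -676$)
$N{\left(7,3 \right)} \left(-21\right) t = \left(3 + 7\right) \left(-21\right) \left(-676\right) = 10 \left(-21\right) \left(-676\right) = \left(-210\right) \left(-676\right) = 141960$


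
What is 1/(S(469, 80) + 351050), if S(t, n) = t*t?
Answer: 1/571011 ≈ 1.7513e-6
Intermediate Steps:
S(t, n) = t²
1/(S(469, 80) + 351050) = 1/(469² + 351050) = 1/(219961 + 351050) = 1/571011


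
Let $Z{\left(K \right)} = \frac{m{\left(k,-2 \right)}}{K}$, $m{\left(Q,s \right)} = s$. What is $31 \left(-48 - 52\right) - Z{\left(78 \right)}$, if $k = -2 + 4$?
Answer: $- \frac{120899}{39} \approx -3100.0$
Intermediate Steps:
$k = 2$
$Z{\left(K \right)} = - \frac{2}{K}$
$31 \left(-48 - 52\right) - Z{\left(78 \right)} = 31 \left(-48 - 52\right) - - \frac{2}{78} = 31 \left(-100\right) - \left(-2\right) \frac{1}{78} = -3100 - - \frac{1}{39} = -3100 + \frac{1}{39} = - \frac{120899}{39}$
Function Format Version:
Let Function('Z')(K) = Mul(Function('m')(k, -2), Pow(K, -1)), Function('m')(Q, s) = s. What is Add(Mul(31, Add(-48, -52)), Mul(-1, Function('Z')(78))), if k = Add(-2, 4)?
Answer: Rational(-120899, 39) ≈ -3100.0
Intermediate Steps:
k = 2
Function('Z')(K) = Mul(-2, Pow(K, -1))
Add(Mul(31, Add(-48, -52)), Mul(-1, Function('Z')(78))) = Add(Mul(31, Add(-48, -52)), Mul(-1, Mul(-2, Pow(78, -1)))) = Add(Mul(31, -100), Mul(-1, Mul(-2, Rational(1, 78)))) = Add(-3100, Mul(-1, Rational(-1, 39))) = Add(-3100, Rational(1, 39)) = Rational(-120899, 39)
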